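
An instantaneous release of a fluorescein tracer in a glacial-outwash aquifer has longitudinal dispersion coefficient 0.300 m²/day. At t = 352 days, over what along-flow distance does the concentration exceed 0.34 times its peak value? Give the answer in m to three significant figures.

42.7 m

The plume is Gaussian with σ = √(2Dt) = √(2 × 0.300 × 352) = 14.53 m.
C/C_peak = exp(−Δx²/(2σ²)) = 0.34 ⇒ Δx = σ·√(−2 ln 0.34) = 14.53 × 1.469 = 21.34 m.
Width = 2Δx = 42.7 m.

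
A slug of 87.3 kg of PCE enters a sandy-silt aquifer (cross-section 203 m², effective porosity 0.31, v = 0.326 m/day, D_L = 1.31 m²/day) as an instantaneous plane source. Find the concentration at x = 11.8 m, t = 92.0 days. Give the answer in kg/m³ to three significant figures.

For an instantaneous plane source, C(x,t) = M/(n_e·A·√(4πDt)) · exp(−(x−vt)²/(4Dt)), with n_e·A the pore (flow) area.
Plume center vt = 0.326 × 92.0 = 29.992 m, so the well at 11.8 m is 18.192 m upgradient of the peak.
√(4πDt) = 38.92 m, giving peak height M/(n_e·A·√(4πDt)) = 87.3/(0.31 × 203 × 38.92) = 0.03564 kg/m³.
(x−vt)²/(4Dt) = (-18.192)²/(4 × 1.31 × 92.0) = 0.6865; exp(−0.6865) = 0.5033.
C = 0.03564 × 0.5033 = 0.0179 kg/m³.

0.0179 kg/m³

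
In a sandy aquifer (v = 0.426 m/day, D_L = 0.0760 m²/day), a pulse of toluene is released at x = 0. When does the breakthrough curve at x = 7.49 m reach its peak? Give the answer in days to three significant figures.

For the 1D instantaneous-source solution, setting ∂C/∂t = 0 at fixed x gives v²t² + 2Dt − x² = 0, so t = (√(D² + v²x²) − D)/v².
√(D² + v²x²) = √(0.0760² + 0.426² × 7.49²) = 3.192; v² = 0.181476.
t = (3.192 − 0.0760)/0.181476 = 17.2 days (vs. the pure-advection estimate x/v = 17.6 d).

17.2 days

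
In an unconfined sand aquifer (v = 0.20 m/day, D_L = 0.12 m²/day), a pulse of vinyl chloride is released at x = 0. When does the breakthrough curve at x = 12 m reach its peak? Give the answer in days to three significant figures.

For the 1D instantaneous-source solution, setting ∂C/∂t = 0 at fixed x gives v²t² + 2Dt − x² = 0, so t = (√(D² + v²x²) − D)/v².
√(D² + v²x²) = √(0.12² + 0.20² × 12²) = 2.403; v² = 0.04.
t = (2.403 − 0.12)/0.04 = 57.1 days (vs. the pure-advection estimate x/v = 60.0 d).

57.1 days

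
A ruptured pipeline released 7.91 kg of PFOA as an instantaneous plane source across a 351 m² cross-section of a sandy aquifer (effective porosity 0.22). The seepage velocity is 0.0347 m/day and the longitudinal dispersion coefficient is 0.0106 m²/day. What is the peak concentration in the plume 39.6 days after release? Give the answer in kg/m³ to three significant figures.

0.0446 kg/m³

The peak of an instantaneous 1D plume sits at x = vt; there the Gaussian factor is 1 and C_max = M/(n_e·A·√(4πDt)), where n_e·A is the pore area the mass is dissolved in.
√(4πDt) = √(4π × 0.0106 × 39.6) = 2.297 m, so C_max = 7.91/(0.22 × 351 × 2.297) = 0.0446 kg/m³.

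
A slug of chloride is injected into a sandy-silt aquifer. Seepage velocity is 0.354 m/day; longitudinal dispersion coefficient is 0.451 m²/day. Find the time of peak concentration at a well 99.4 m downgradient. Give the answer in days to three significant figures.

For the 1D instantaneous-source solution, setting ∂C/∂t = 0 at fixed x gives v²t² + 2Dt − x² = 0, so t = (√(D² + v²x²) − D)/v².
√(D² + v²x²) = √(0.451² + 0.354² × 99.4²) = 35.19; v² = 0.125316.
t = (35.19 − 0.451)/0.125316 = 277 days (vs. the pure-advection estimate x/v = 281 d).

277 days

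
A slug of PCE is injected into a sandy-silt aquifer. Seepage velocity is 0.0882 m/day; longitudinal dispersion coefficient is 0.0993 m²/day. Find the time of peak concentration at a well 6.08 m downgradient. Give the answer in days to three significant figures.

57.3 days

For the 1D instantaneous-source solution, setting ∂C/∂t = 0 at fixed x gives v²t² + 2Dt − x² = 0, so t = (√(D² + v²x²) − D)/v².
√(D² + v²x²) = √(0.0993² + 0.0882² × 6.08²) = 0.5454; v² = 0.00777924.
t = (0.5454 − 0.0993)/0.00777924 = 57.3 days (vs. the pure-advection estimate x/v = 68.9 d).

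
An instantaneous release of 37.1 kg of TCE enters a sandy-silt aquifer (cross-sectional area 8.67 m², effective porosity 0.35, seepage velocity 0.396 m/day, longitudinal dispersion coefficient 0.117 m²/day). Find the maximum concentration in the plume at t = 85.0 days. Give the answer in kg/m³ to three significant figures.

1.09 kg/m³

The peak of an instantaneous 1D plume sits at x = vt; there the Gaussian factor is 1 and C_max = M/(n_e·A·√(4πDt)), where n_e·A is the pore area the mass is dissolved in.
√(4πDt) = √(4π × 0.117 × 85.0) = 11.18 m, so C_max = 37.1/(0.35 × 8.67 × 11.18) = 1.09 kg/m³.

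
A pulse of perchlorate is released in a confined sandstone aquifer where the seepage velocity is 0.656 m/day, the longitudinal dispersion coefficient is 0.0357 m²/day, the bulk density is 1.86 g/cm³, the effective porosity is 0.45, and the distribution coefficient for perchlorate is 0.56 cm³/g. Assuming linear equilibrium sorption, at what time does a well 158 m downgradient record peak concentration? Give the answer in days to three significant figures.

798 days

Retardation factor R = 1 + ρ_b·K_d/n = 1 + 1.86 × 0.56/0.45 = 3.315.
Sorption retards both mechanisms: v_R = v/R = 0.1979 m/day, D_R = D/R = 0.01077 m²/day.
Peak time from v_R²t² + 2D_R t − x² = 0: t = (√(D_R² + v_R²x²) − D_R)/v_R².
√(D_R² + v_R²x²) = √(0.01077² + 0.1979² × 158²) = 31.27; v_R² = 0.03916.
t = (31.27 − 0.01077)/0.03916 = 798 days.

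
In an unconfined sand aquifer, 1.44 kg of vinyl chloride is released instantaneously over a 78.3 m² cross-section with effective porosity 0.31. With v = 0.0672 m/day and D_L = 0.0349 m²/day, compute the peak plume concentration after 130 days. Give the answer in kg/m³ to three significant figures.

0.00786 kg/m³

The peak of an instantaneous 1D plume sits at x = vt; there the Gaussian factor is 1 and C_max = M/(n_e·A·√(4πDt)), where n_e·A is the pore area the mass is dissolved in.
√(4πDt) = √(4π × 0.0349 × 130) = 7.551 m, so C_max = 1.44/(0.31 × 78.3 × 7.551) = 0.00786 kg/m³.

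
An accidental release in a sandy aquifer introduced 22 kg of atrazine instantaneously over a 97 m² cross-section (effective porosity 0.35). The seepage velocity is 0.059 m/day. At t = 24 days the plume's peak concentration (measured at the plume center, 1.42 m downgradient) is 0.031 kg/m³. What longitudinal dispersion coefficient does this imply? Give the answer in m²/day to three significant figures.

1.45 m²/day

At the plume center C_max = M/(n_e·A·√(4πDt)), so D = M²/(4πt·(n_e·A·C_max)²).
n_e·A·C_max = 0.35 × 97 × 0.031 = 1.052 kg/m.
D = 22²/(4π × 24 × 1.052²) = 1.45 m²/day.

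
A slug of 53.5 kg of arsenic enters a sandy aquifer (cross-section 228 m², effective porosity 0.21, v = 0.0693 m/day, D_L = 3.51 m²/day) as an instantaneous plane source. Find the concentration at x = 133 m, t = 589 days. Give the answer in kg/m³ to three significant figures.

For an instantaneous plane source, C(x,t) = M/(n_e·A·√(4πDt)) · exp(−(x−vt)²/(4Dt)), with n_e·A the pore (flow) area.
Plume center vt = 0.0693 × 589 = 40.8177 m, so the well at 133 m is 92.1823 m downgradient of the peak.
√(4πDt) = 161.2 m, giving peak height M/(n_e·A·√(4πDt)) = 53.5/(0.21 × 228 × 161.2) = 0.006932 kg/m³.
(x−vt)²/(4Dt) = (92.1823)²/(4 × 3.51 × 589) = 1.028; exp(−1.028) = 0.3577.
C = 0.006932 × 0.3577 = 0.00248 kg/m³.

0.00248 kg/m³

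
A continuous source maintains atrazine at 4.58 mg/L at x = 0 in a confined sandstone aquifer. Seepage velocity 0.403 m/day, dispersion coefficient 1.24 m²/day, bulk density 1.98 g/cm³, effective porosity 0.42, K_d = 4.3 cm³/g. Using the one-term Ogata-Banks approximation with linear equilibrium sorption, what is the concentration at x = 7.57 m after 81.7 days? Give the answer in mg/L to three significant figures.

Retardation factor R = 1 + ρ_b·K_d/n = 1 + 1.98 × 4.3/0.42 = 21.27.
Sorption retards both mechanisms: v_R = v/R = 0.01895 m/day, D_R = D/R = 0.05830 m²/day.
v_R·t = 0.01895 × 81.7 = 1.548215 m; 2√(D_R t) = 4.365 m; argument = (7.57 − 1.548215)/4.365 = 1.380.
C = C₀ × ½·erfc(1.380) = 4.58 × 0.02549 = 0.117 mg/L.

0.117 mg/L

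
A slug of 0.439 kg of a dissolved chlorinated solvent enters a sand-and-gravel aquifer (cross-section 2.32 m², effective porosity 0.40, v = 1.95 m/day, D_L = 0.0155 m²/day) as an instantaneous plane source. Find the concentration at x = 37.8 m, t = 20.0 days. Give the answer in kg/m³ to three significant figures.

0.0750 kg/m³

For an instantaneous plane source, C(x,t) = M/(n_e·A·√(4πDt)) · exp(−(x−vt)²/(4Dt)), with n_e·A the pore (flow) area.
Plume center vt = 1.95 × 20.0 = 39 m, so the well at 37.8 m is 1.2 m upgradient of the peak.
√(4πDt) = 1.974 m, giving peak height M/(n_e·A·√(4πDt)) = 0.439/(0.40 × 2.32 × 1.974) = 0.2396 kg/m³.
(x−vt)²/(4Dt) = (-1.2)²/(4 × 0.0155 × 20.0) = 1.161; exp(−1.161) = 0.3132.
C = 0.2396 × 0.3132 = 0.0750 kg/m³.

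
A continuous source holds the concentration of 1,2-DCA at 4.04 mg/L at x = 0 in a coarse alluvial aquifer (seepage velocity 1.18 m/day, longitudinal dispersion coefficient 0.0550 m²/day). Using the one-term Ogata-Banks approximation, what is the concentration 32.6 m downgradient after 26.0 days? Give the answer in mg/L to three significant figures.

For a continuous step input, C/C₀ ≈ ½·erfc((x−vt)/(2√(Dt))).
vt = 1.18 × 26.0 = 30.68 m and 2√(Dt) = 2√(0.0550 × 26.0) = 2.392 m.
Argument (x−vt)/(2√(Dt)) = (32.6 − 30.68)/2.392 = 0.8027; ½·erfc(0.8027) = 0.1281.
C = 4.04 × 0.1281 = 0.518 mg/L.

0.518 mg/L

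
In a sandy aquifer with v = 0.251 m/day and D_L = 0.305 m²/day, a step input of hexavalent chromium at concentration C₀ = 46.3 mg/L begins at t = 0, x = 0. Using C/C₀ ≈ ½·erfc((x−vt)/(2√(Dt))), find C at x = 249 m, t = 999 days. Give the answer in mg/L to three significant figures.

For a continuous step input, C/C₀ ≈ ½·erfc((x−vt)/(2√(Dt))).
vt = 0.251 × 999 = 250.749 m and 2√(Dt) = 2√(0.305 × 999) = 34.91 m.
Argument (x−vt)/(2√(Dt)) = (249 − 250.749)/34.91 = -0.05010; ½·erfc(-0.05010) = 0.5282.
C = 46.3 × 0.5282 = 24.5 mg/L.

24.5 mg/L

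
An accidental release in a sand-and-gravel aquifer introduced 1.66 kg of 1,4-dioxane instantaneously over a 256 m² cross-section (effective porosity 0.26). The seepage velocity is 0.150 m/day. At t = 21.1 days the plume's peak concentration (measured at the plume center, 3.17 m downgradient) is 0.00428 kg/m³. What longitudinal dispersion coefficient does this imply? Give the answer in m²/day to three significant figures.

At the plume center C_max = M/(n_e·A·√(4πDt)), so D = M²/(4πt·(n_e·A·C_max)²).
n_e·A·C_max = 0.26 × 256 × 0.00428 = 0.2849 kg/m.
D = 1.66²/(4π × 21.1 × 0.2849²) = 0.128 m²/day.

0.128 m²/day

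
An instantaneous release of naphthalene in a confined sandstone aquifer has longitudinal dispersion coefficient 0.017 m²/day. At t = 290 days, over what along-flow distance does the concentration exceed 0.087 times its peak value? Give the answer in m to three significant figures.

13.9 m

The plume is Gaussian with σ = √(2Dt) = √(2 × 0.017 × 290) = 3.140 m.
C/C_peak = exp(−Δx²/(2σ²)) = 0.087 ⇒ Δx = σ·√(−2 ln 0.087) = 3.140 × 2.210 = 6.939 m.
Width = 2Δx = 13.9 m.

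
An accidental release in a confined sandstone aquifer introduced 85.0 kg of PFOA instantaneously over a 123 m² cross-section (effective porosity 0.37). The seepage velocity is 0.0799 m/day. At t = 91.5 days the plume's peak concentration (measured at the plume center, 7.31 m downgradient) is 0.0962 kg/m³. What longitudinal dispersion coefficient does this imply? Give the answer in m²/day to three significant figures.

At the plume center C_max = M/(n_e·A·√(4πDt)), so D = M²/(4πt·(n_e·A·C_max)²).
n_e·A·C_max = 0.37 × 123 × 0.0962 = 4.378 kg/m.
D = 85.0²/(4π × 91.5 × 4.378²) = 0.328 m²/day.

0.328 m²/day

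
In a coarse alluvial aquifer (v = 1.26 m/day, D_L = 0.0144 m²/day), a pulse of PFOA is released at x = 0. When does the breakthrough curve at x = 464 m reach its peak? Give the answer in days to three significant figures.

368 days

For the 1D instantaneous-source solution, setting ∂C/∂t = 0 at fixed x gives v²t² + 2Dt − x² = 0, so t = (√(D² + v²x²) − D)/v².
√(D² + v²x²) = √(0.0144² + 1.26² × 464²) = 584.6; v² = 1.5876.
t = (584.6 − 0.0144)/1.5876 = 368 days (vs. the pure-advection estimate x/v = 368 d).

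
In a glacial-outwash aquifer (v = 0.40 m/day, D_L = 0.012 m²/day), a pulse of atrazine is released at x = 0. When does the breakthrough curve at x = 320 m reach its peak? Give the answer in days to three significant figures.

For the 1D instantaneous-source solution, setting ∂C/∂t = 0 at fixed x gives v²t² + 2Dt − x² = 0, so t = (√(D² + v²x²) − D)/v².
√(D² + v²x²) = √(0.012² + 0.40² × 320²) = 128.0; v² = 0.16.
t = (128.0 − 0.012)/0.16 = 800 days (vs. the pure-advection estimate x/v = 800 d).

800 days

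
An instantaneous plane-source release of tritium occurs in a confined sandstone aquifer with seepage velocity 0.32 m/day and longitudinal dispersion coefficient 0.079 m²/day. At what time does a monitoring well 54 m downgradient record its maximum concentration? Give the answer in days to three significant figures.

168 days

For the 1D instantaneous-source solution, setting ∂C/∂t = 0 at fixed x gives v²t² + 2Dt − x² = 0, so t = (√(D² + v²x²) − D)/v².
√(D² + v²x²) = √(0.079² + 0.32² × 54²) = 17.28; v² = 0.1024.
t = (17.28 − 0.079)/0.1024 = 168 days (vs. the pure-advection estimate x/v = 169 d).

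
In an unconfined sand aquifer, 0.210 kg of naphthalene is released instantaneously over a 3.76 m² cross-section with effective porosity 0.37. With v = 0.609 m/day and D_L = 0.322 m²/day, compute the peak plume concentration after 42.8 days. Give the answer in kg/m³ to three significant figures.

The peak of an instantaneous 1D plume sits at x = vt; there the Gaussian factor is 1 and C_max = M/(n_e·A·√(4πDt)), where n_e·A is the pore area the mass is dissolved in.
√(4πDt) = √(4π × 0.322 × 42.8) = 13.16 m, so C_max = 0.210/(0.37 × 3.76 × 13.16) = 0.0115 kg/m³.

0.0115 kg/m³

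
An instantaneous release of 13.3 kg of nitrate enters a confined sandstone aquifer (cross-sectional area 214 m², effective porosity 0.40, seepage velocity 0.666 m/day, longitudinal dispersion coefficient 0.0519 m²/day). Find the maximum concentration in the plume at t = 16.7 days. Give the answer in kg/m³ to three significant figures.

The peak of an instantaneous 1D plume sits at x = vt; there the Gaussian factor is 1 and C_max = M/(n_e·A·√(4πDt)), where n_e·A is the pore area the mass is dissolved in.
√(4πDt) = √(4π × 0.0519 × 16.7) = 3.300 m, so C_max = 13.3/(0.40 × 214 × 3.300) = 0.0471 kg/m³.

0.0471 kg/m³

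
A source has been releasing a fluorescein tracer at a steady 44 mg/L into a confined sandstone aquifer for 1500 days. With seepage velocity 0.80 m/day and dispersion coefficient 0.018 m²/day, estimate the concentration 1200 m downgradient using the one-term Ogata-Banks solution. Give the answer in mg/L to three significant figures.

For a continuous step input, C/C₀ ≈ ½·erfc((x−vt)/(2√(Dt))).
vt = 0.80 × 1500 = 1200 m and 2√(Dt) = 2√(0.018 × 1500) = 10.39 m.
Argument (x−vt)/(2√(Dt)) = (1200 − 1200)/10.39 = 0; ½·erfc(0) = 0.5000.
C = 44 × 0.5000 = 22.0 mg/L.

22.0 mg/L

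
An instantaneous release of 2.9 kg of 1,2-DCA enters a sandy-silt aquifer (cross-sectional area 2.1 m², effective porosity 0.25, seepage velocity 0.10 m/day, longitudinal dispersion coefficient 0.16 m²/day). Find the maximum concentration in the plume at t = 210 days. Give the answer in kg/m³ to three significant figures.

0.269 kg/m³

The peak of an instantaneous 1D plume sits at x = vt; there the Gaussian factor is 1 and C_max = M/(n_e·A·√(4πDt)), where n_e·A is the pore area the mass is dissolved in.
√(4πDt) = √(4π × 0.16 × 210) = 20.55 m, so C_max = 2.9/(0.25 × 2.1 × 20.55) = 0.269 kg/m³.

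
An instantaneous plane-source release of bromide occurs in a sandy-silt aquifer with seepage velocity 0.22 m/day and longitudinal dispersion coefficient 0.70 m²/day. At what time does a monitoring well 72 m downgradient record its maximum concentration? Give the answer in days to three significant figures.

For the 1D instantaneous-source solution, setting ∂C/∂t = 0 at fixed x gives v²t² + 2Dt − x² = 0, so t = (√(D² + v²x²) − D)/v².
√(D² + v²x²) = √(0.70² + 0.22² × 72²) = 15.86; v² = 0.0484.
t = (15.86 − 0.70)/0.0484 = 313 days (vs. the pure-advection estimate x/v = 327 d).

313 days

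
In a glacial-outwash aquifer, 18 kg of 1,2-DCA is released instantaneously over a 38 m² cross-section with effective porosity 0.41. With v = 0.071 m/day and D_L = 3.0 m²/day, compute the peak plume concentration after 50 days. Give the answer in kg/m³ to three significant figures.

The peak of an instantaneous 1D plume sits at x = vt; there the Gaussian factor is 1 and C_max = M/(n_e·A·√(4πDt)), where n_e·A is the pore area the mass is dissolved in.
√(4πDt) = √(4π × 3.0 × 50) = 43.42 m, so C_max = 18/(0.41 × 38 × 43.42) = 0.0266 kg/m³.

0.0266 kg/m³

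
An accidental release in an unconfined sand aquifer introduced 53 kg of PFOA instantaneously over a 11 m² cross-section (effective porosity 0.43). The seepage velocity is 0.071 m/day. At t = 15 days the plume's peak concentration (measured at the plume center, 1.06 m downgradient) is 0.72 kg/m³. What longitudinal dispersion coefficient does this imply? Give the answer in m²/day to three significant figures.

1.28 m²/day

At the plume center C_max = M/(n_e·A·√(4πDt)), so D = M²/(4πt·(n_e·A·C_max)²).
n_e·A·C_max = 0.43 × 11 × 0.72 = 3.406 kg/m.
D = 53²/(4π × 15 × 3.406²) = 1.28 m²/day.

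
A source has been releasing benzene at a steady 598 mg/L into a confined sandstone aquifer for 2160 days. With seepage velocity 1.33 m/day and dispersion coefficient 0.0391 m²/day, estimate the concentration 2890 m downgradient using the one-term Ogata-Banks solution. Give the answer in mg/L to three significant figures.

For a continuous step input, C/C₀ ≈ ½·erfc((x−vt)/(2√(Dt))).
vt = 1.33 × 2160 = 2872.8 m and 2√(Dt) = 2√(0.0391 × 2160) = 18.38 m.
Argument (x−vt)/(2√(Dt)) = (2890 − 2872.8)/18.38 = 0.9358; ½·erfc(0.9358) = 0.09285.
C = 598 × 0.09285 = 55.5 mg/L.

55.5 mg/L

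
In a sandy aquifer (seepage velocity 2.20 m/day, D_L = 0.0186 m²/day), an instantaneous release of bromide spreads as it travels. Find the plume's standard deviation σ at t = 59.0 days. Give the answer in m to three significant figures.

Dispersive spreading gives a Gaussian with σ² = 2Dt; advection only shifts the center.
σ = √(2 × 0.0186 × 59.0) = 1.48 m.

1.48 m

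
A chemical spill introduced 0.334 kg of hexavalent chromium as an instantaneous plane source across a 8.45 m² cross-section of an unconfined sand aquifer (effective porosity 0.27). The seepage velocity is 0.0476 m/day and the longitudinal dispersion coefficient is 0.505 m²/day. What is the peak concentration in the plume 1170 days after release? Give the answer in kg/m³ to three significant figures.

The peak of an instantaneous 1D plume sits at x = vt; there the Gaussian factor is 1 and C_max = M/(n_e·A·√(4πDt)), where n_e·A is the pore area the mass is dissolved in.
√(4πDt) = √(4π × 0.505 × 1170) = 86.17 m, so C_max = 0.334/(0.27 × 8.45 × 86.17) = 0.00170 kg/m³.

0.00170 kg/m³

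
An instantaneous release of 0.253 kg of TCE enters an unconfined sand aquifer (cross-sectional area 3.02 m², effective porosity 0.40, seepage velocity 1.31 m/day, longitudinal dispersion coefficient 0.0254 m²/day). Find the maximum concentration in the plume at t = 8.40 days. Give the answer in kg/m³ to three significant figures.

0.128 kg/m³

The peak of an instantaneous 1D plume sits at x = vt; there the Gaussian factor is 1 and C_max = M/(n_e·A·√(4πDt)), where n_e·A is the pore area the mass is dissolved in.
√(4πDt) = √(4π × 0.0254 × 8.40) = 1.637 m, so C_max = 0.253/(0.40 × 3.02 × 1.637) = 0.128 kg/m³.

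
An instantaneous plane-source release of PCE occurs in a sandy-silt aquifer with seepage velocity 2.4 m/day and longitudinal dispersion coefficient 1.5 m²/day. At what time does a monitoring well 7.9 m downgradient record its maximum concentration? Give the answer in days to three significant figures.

For the 1D instantaneous-source solution, setting ∂C/∂t = 0 at fixed x gives v²t² + 2Dt − x² = 0, so t = (√(D² + v²x²) − D)/v².
√(D² + v²x²) = √(1.5² + 2.4² × 7.9²) = 19.02; v² = 5.76.
t = (19.02 − 1.5)/5.76 = 3.04 days (vs. the pure-advection estimate x/v = 3.29 d).

3.04 days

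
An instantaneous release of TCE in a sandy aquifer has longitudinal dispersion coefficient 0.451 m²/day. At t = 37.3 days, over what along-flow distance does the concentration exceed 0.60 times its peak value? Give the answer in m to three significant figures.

11.7 m

The plume is Gaussian with σ = √(2Dt) = √(2 × 0.451 × 37.3) = 5.800 m.
C/C_peak = exp(−Δx²/(2σ²)) = 0.60 ⇒ Δx = σ·√(−2 ln 0.60) = 5.800 × 1.011 = 5.864 m.
Width = 2Δx = 11.7 m.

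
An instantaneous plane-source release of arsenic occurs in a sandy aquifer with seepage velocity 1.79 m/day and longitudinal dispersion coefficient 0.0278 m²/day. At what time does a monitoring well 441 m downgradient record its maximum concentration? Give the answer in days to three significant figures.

For the 1D instantaneous-source solution, setting ∂C/∂t = 0 at fixed x gives v²t² + 2Dt − x² = 0, so t = (√(D² + v²x²) − D)/v².
√(D² + v²x²) = √(0.0278² + 1.79² × 441²) = 789.4; v² = 3.2041.
t = (789.4 − 0.0278)/3.2041 = 246 days (vs. the pure-advection estimate x/v = 246 d).

246 days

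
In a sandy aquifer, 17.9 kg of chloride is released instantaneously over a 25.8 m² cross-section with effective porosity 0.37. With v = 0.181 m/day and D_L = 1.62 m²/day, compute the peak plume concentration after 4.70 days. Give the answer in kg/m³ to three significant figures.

The peak of an instantaneous 1D plume sits at x = vt; there the Gaussian factor is 1 and C_max = M/(n_e·A·√(4πDt)), where n_e·A is the pore area the mass is dissolved in.
√(4πDt) = √(4π × 1.62 × 4.70) = 9.782 m, so C_max = 17.9/(0.37 × 25.8 × 9.782) = 0.192 kg/m³.

0.192 kg/m³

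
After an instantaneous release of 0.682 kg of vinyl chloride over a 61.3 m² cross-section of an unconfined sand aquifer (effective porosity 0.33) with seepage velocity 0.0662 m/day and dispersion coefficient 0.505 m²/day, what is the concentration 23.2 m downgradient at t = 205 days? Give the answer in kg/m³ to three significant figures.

0.000747 kg/m³

For an instantaneous plane source, C(x,t) = M/(n_e·A·√(4πDt)) · exp(−(x−vt)²/(4Dt)), with n_e·A the pore (flow) area.
Plume center vt = 0.0662 × 205 = 13.571 m, so the well at 23.2 m is 9.629 m downgradient of the peak.
√(4πDt) = 36.07 m, giving peak height M/(n_e·A·√(4πDt)) = 0.682/(0.33 × 61.3 × 36.07) = 0.0009347 kg/m³.
(x−vt)²/(4Dt) = (9.629)²/(4 × 0.505 × 205) = 0.2239; exp(−0.2239) = 0.7994.
C = 0.0009347 × 0.7994 = 0.000747 kg/m³.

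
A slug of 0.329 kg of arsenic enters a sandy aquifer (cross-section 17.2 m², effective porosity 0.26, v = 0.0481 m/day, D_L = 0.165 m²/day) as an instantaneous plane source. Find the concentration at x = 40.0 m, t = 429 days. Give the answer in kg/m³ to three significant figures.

0.000656 kg/m³

For an instantaneous plane source, C(x,t) = M/(n_e·A·√(4πDt)) · exp(−(x−vt)²/(4Dt)), with n_e·A the pore (flow) area.
Plume center vt = 0.0481 × 429 = 20.6349 m, so the well at 40.0 m is 19.3651 m downgradient of the peak.
√(4πDt) = 29.82 m, giving peak height M/(n_e·A·√(4πDt)) = 0.329/(0.26 × 17.2 × 29.82) = 0.002467 kg/m³.
(x−vt)²/(4Dt) = (19.3651)²/(4 × 0.165 × 429) = 1.324; exp(−1.324) = 0.2661.
C = 0.002467 × 0.2661 = 0.000656 kg/m³.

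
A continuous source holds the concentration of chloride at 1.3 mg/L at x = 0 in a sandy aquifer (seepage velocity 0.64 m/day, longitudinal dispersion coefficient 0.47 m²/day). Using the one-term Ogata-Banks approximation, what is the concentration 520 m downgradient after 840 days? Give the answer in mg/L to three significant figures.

For a continuous step input, C/C₀ ≈ ½·erfc((x−vt)/(2√(Dt))).
vt = 0.64 × 840 = 537.6 m and 2√(Dt) = 2√(0.47 × 840) = 39.74 m.
Argument (x−vt)/(2√(Dt)) = (520 − 537.6)/39.74 = -0.4429; ½·erfc(-0.4429) = 0.7345.
C = 1.3 × 0.7345 = 0.955 mg/L.

0.955 mg/L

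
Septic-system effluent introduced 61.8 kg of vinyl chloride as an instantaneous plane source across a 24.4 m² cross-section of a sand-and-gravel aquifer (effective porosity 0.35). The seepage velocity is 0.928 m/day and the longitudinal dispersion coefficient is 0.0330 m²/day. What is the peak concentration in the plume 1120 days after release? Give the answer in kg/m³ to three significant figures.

0.336 kg/m³

The peak of an instantaneous 1D plume sits at x = vt; there the Gaussian factor is 1 and C_max = M/(n_e·A·√(4πDt)), where n_e·A is the pore area the mass is dissolved in.
√(4πDt) = √(4π × 0.0330 × 1120) = 21.55 m, so C_max = 61.8/(0.35 × 24.4 × 21.55) = 0.336 kg/m³.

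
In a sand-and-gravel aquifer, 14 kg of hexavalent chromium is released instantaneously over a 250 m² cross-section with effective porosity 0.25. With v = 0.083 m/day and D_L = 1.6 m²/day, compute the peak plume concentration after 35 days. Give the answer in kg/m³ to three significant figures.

0.00844 kg/m³

The peak of an instantaneous 1D plume sits at x = vt; there the Gaussian factor is 1 and C_max = M/(n_e·A·√(4πDt)), where n_e·A is the pore area the mass is dissolved in.
√(4πDt) = √(4π × 1.6 × 35) = 26.53 m, so C_max = 14/(0.25 × 250 × 26.53) = 0.00844 kg/m³.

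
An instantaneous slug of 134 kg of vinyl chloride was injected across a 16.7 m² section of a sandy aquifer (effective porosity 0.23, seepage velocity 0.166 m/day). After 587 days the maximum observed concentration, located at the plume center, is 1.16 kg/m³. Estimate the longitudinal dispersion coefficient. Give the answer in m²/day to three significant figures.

0.123 m²/day

At the plume center C_max = M/(n_e·A·√(4πDt)), so D = M²/(4πt·(n_e·A·C_max)²).
n_e·A·C_max = 0.23 × 16.7 × 1.16 = 4.456 kg/m.
D = 134²/(4π × 587 × 4.456²) = 0.123 m²/day.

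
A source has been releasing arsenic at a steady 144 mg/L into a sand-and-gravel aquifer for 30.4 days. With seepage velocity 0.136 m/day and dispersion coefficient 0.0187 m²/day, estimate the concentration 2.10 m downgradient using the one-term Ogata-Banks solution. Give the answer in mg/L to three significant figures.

For a continuous step input, C/C₀ ≈ ½·erfc((x−vt)/(2√(Dt))).
vt = 0.136 × 30.4 = 4.1344 m and 2√(Dt) = 2√(0.0187 × 30.4) = 1.508 m.
Argument (x−vt)/(2√(Dt)) = (2.10 − 4.1344)/1.508 = -1.349; ½·erfc(-1.349) = 0.9718.
C = 144 × 0.9718 = 140 mg/L.

140 mg/L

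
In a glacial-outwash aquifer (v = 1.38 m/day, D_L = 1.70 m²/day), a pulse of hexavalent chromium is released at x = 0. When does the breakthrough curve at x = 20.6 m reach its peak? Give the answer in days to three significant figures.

14.1 days

For the 1D instantaneous-source solution, setting ∂C/∂t = 0 at fixed x gives v²t² + 2Dt − x² = 0, so t = (√(D² + v²x²) − D)/v².
√(D² + v²x²) = √(1.70² + 1.38² × 20.6²) = 28.48; v² = 1.9044.
t = (28.48 − 1.70)/1.9044 = 14.1 days (vs. the pure-advection estimate x/v = 14.9 d).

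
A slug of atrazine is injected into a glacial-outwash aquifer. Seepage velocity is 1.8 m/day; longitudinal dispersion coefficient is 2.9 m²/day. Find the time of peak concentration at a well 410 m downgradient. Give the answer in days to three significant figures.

227 days

For the 1D instantaneous-source solution, setting ∂C/∂t = 0 at fixed x gives v²t² + 2Dt − x² = 0, so t = (√(D² + v²x²) − D)/v².
√(D² + v²x²) = √(2.9² + 1.8² × 410²) = 738.0; v² = 3.24.
t = (738.0 − 2.9)/3.24 = 227 days (vs. the pure-advection estimate x/v = 228 d).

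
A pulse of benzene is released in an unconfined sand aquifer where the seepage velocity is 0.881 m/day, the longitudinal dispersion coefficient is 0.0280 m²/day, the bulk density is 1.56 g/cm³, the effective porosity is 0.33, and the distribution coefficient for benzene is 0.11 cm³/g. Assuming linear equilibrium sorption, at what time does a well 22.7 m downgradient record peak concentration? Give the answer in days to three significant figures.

Retardation factor R = 1 + ρ_b·K_d/n = 1 + 1.56 × 0.11/0.33 = 1.520.
Sorption retards both mechanisms: v_R = v/R = 0.5796 m/day, D_R = D/R = 0.01842 m²/day.
Peak time from v_R²t² + 2D_R t − x² = 0: t = (√(D_R² + v_R²x²) − D_R)/v_R².
√(D_R² + v_R²x²) = √(0.01842² + 0.5796² × 22.7²) = 13.16; v_R² = 0.3359.
t = (13.16 − 0.01842)/0.3359 = 39.1 days.

39.1 days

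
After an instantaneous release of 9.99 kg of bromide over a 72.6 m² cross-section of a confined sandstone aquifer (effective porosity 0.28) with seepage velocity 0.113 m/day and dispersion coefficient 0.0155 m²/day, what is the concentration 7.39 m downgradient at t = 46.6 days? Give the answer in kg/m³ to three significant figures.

For an instantaneous plane source, C(x,t) = M/(n_e·A·√(4πDt)) · exp(−(x−vt)²/(4Dt)), with n_e·A the pore (flow) area.
Plume center vt = 0.113 × 46.6 = 5.2658 m, so the well at 7.39 m is 2.1242 m downgradient of the peak.
√(4πDt) = 3.013 m, giving peak height M/(n_e·A·√(4πDt)) = 9.99/(0.28 × 72.6 × 3.013) = 0.1631 kg/m³.
(x−vt)²/(4Dt) = (2.1242)²/(4 × 0.0155 × 46.6) = 1.562; exp(−1.562) = 0.2097.
C = 0.1631 × 0.2097 = 0.0342 kg/m³.

0.0342 kg/m³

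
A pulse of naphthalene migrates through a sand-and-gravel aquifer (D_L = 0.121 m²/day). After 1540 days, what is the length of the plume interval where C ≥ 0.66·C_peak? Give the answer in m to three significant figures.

35.2 m

The plume is Gaussian with σ = √(2Dt) = √(2 × 0.121 × 1540) = 19.30 m.
C/C_peak = exp(−Δx²/(2σ²)) = 0.66 ⇒ Δx = σ·√(−2 ln 0.66) = 19.30 × 0.9116 = 17.59 m.
Width = 2Δx = 35.2 m.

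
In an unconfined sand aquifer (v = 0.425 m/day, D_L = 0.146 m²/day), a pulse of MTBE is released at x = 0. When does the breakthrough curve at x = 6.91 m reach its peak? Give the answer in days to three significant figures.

For the 1D instantaneous-source solution, setting ∂C/∂t = 0 at fixed x gives v²t² + 2Dt − x² = 0, so t = (√(D² + v²x²) − D)/v².
√(D² + v²x²) = √(0.146² + 0.425² × 6.91²) = 2.940; v² = 0.180625.
t = (2.940 − 0.146)/0.180625 = 15.5 days (vs. the pure-advection estimate x/v = 16.3 d).

15.5 days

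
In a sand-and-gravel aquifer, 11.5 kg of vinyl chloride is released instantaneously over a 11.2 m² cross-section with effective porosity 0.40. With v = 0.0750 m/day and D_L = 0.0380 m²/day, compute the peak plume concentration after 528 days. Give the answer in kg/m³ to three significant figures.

The peak of an instantaneous 1D plume sits at x = vt; there the Gaussian factor is 1 and C_max = M/(n_e·A·√(4πDt)), where n_e·A is the pore area the mass is dissolved in.
√(4πDt) = √(4π × 0.0380 × 528) = 15.88 m, so C_max = 11.5/(0.40 × 11.2 × 15.88) = 0.162 kg/m³.

0.162 kg/m³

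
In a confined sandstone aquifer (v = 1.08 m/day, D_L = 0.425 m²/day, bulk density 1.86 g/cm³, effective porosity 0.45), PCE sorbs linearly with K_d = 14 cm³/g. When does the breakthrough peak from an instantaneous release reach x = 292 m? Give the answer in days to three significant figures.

15900 days

Retardation factor R = 1 + ρ_b·K_d/n = 1 + 1.86 × 14/0.45 = 58.87.
Sorption retards both mechanisms: v_R = v/R = 0.01835 m/day, D_R = D/R = 0.007219 m²/day.
Peak time from v_R²t² + 2D_R t − x² = 0: t = (√(D_R² + v_R²x²) − D_R)/v_R².
√(D_R² + v_R²x²) = √(0.007219² + 0.01835² × 292²) = 5.358; v_R² = 0.0003367.
t = (5.358 − 0.007219)/0.0003367 = 15900 days.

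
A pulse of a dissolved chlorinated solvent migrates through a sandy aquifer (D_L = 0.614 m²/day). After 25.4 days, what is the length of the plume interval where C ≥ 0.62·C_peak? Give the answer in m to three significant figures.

The plume is Gaussian with σ = √(2Dt) = √(2 × 0.614 × 25.4) = 5.585 m.
C/C_peak = exp(−Δx²/(2σ²)) = 0.62 ⇒ Δx = σ·√(−2 ln 0.62) = 5.585 × 0.9778 = 5.461 m.
Width = 2Δx = 10.9 m.

10.9 m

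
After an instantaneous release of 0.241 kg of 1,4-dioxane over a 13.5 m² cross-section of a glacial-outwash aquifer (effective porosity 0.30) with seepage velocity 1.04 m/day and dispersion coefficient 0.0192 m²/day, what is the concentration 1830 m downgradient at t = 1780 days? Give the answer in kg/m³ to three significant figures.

For an instantaneous plane source, C(x,t) = M/(n_e·A·√(4πDt)) · exp(−(x−vt)²/(4Dt)), with n_e·A the pore (flow) area.
Plume center vt = 1.04 × 1780 = 1851.2 m, so the well at 1830 m is 21.2 m upgradient of the peak.
√(4πDt) = 20.72 m, giving peak height M/(n_e·A·√(4πDt)) = 0.241/(0.30 × 13.5 × 20.72) = 0.002872 kg/m³.
(x−vt)²/(4Dt) = (-21.2)²/(4 × 0.0192 × 1780) = 3.288; exp(−3.288) = 0.03733.
C = 0.002872 × 0.03733 = 0.000107 kg/m³.

0.000107 kg/m³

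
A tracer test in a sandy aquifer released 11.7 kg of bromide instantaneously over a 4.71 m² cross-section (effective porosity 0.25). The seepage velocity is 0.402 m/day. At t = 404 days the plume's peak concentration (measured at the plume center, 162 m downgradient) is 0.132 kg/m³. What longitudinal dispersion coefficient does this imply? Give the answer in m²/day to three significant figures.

At the plume center C_max = M/(n_e·A·√(4πDt)), so D = M²/(4πt·(n_e·A·C_max)²).
n_e·A·C_max = 0.25 × 4.71 × 0.132 = 0.1554 kg/m.
D = 11.7²/(4π × 404 × 0.1554²) = 1.12 m²/day.

1.12 m²/day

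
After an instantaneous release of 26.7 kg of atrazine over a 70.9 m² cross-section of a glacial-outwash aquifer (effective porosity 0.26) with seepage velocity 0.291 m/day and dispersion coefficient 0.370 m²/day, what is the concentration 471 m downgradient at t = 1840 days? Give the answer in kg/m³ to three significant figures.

For an instantaneous plane source, C(x,t) = M/(n_e·A·√(4πDt)) · exp(−(x−vt)²/(4Dt)), with n_e·A the pore (flow) area.
Plume center vt = 0.291 × 1840 = 535.44 m, so the well at 471 m is 64.44 m upgradient of the peak.
√(4πDt) = 92.49 m, giving peak height M/(n_e·A·√(4πDt)) = 26.7/(0.26 × 70.9 × 92.49) = 0.01566 kg/m³.
(x−vt)²/(4Dt) = (-64.44)²/(4 × 0.370 × 1840) = 1.525; exp(−1.525) = 0.2176.
C = 0.01566 × 0.2176 = 0.00341 kg/m³.

0.00341 kg/m³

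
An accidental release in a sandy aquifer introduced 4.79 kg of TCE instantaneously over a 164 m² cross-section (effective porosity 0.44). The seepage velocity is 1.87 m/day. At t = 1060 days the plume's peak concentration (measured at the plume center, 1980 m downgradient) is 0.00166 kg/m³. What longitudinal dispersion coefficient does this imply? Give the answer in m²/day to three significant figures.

0.120 m²/day

At the plume center C_max = M/(n_e·A·√(4πDt)), so D = M²/(4πt·(n_e·A·C_max)²).
n_e·A·C_max = 0.44 × 164 × 0.00166 = 0.1198 kg/m.
D = 4.79²/(4π × 1060 × 0.1198²) = 0.120 m²/day.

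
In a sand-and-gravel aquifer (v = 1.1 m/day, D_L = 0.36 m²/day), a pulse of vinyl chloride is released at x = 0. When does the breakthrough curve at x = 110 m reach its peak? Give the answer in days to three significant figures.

For the 1D instantaneous-source solution, setting ∂C/∂t = 0 at fixed x gives v²t² + 2Dt − x² = 0, so t = (√(D² + v²x²) − D)/v².
√(D² + v²x²) = √(0.36² + 1.1² × 110²) = 121.0; v² = 1.21.
t = (121.0 − 0.36)/1.21 = 99.7 days (vs. the pure-advection estimate x/v = 100 d).

99.7 days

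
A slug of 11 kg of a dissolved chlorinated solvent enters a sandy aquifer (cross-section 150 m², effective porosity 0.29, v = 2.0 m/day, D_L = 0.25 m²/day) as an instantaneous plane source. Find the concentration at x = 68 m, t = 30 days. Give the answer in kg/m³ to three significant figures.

For an instantaneous plane source, C(x,t) = M/(n_e·A·√(4πDt)) · exp(−(x−vt)²/(4Dt)), with n_e·A the pore (flow) area.
Plume center vt = 2.0 × 30 = 60 m, so the well at 68 m is 8 m downgradient of the peak.
√(4πDt) = 9.708 m, giving peak height M/(n_e·A·√(4πDt)) = 11/(0.29 × 150 × 9.708) = 0.02605 kg/m³.
(x−vt)²/(4Dt) = (8)²/(4 × 0.25 × 30) = 2.133; exp(−2.133) = 0.1185.
C = 0.02605 × 0.1185 = 0.00309 kg/m³.

0.00309 kg/m³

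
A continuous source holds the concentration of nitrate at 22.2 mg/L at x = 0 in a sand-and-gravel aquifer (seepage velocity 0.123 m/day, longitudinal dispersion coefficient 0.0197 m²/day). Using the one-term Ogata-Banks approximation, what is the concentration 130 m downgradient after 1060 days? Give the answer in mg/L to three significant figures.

11.6 mg/L

For a continuous step input, C/C₀ ≈ ½·erfc((x−vt)/(2√(Dt))).
vt = 0.123 × 1060 = 130.38 m and 2√(Dt) = 2√(0.0197 × 1060) = 9.139 m.
Argument (x−vt)/(2√(Dt)) = (130 − 130.38)/9.139 = -0.04158; ½·erfc(-0.04158) = 0.5234.
C = 22.2 × 0.5234 = 11.6 mg/L.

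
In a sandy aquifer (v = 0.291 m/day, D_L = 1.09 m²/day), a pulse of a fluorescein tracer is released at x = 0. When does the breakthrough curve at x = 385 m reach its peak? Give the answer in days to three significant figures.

For the 1D instantaneous-source solution, setting ∂C/∂t = 0 at fixed x gives v²t² + 2Dt − x² = 0, so t = (√(D² + v²x²) − D)/v².
√(D² + v²x²) = √(1.09² + 0.291² × 385²) = 112.0; v² = 0.084681.
t = (112.0 − 1.09)/0.084681 = 1310 days (vs. the pure-advection estimate x/v = 1320 d).

1310 days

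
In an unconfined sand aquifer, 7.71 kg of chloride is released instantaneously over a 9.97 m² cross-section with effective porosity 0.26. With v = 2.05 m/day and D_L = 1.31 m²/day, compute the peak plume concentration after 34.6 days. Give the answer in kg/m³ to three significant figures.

The peak of an instantaneous 1D plume sits at x = vt; there the Gaussian factor is 1 and C_max = M/(n_e·A·√(4πDt)), where n_e·A is the pore area the mass is dissolved in.
√(4πDt) = √(4π × 1.31 × 34.6) = 23.87 m, so C_max = 7.71/(0.26 × 9.97 × 23.87) = 0.125 kg/m³.

0.125 kg/m³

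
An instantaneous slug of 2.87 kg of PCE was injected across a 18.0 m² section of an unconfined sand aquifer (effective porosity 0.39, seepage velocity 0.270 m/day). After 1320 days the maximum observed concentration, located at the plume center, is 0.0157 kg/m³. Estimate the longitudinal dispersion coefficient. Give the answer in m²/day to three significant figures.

At the plume center C_max = M/(n_e·A·√(4πDt)), so D = M²/(4πt·(n_e·A·C_max)²).
n_e·A·C_max = 0.39 × 18.0 × 0.0157 = 0.1102 kg/m.
D = 2.87²/(4π × 1320 × 0.1102²) = 0.0409 m²/day.

0.0409 m²/day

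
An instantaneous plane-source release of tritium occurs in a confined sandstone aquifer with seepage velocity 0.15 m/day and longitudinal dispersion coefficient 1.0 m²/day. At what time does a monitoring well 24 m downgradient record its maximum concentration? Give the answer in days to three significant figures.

For the 1D instantaneous-source solution, setting ∂C/∂t = 0 at fixed x gives v²t² + 2Dt − x² = 0, so t = (√(D² + v²x²) − D)/v².
√(D² + v²x²) = √(1.0² + 0.15² × 24²) = 3.736; v² = 0.0225.
t = (3.736 − 1.0)/0.0225 = 122 days (vs. the pure-advection estimate x/v = 160 d).

122 days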